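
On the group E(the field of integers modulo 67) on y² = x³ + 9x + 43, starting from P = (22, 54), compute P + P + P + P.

Double-and-add on 4 = (100)₂. Start with P = (22, 54) for the leading 1-bit.
double: tangent at (22, 54): λ = (3·22² + 9)/(2·54) ≡ 54/41. 41⁻¹ ≡ 18 (mod 67), so λ ≡ 54·18 ≡ 34.
  x = λ² - 22 - 22 = 1156 - 44 ≡ 40; y = λ·(22 - 40) - 54 ≡ 4. → (40, 4)
double: tangent at (40, 4): λ = (3·40² + 9)/(2·4) ≡ 52/8. 8⁻¹ ≡ 42 (mod 67), so λ ≡ 52·42 ≡ 40.
  x = λ² - 40 - 40 = 1600 - 80 ≡ 46; y = λ·(40 - 46) - 4 ≡ 24. → (46, 24)

(46, 24)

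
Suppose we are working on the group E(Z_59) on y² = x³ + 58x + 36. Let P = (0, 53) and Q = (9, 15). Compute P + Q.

(0, 53) + (9, 15). λ = (15 - 53)/(9 - 0) ≡ 21/9 mod 59. 9⁻¹ ≡ 46 (mod 59), so λ ≡ 22.
  x = λ² - 0 - 9 = 484 - 9 ≡ 3; y = λ·(0 - 3) - 53 ≡ 58. → (3, 58)

(3, 58)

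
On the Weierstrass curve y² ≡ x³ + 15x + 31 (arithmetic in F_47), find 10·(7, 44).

Write G = (7, 44).
Double-and-add on 10 = (1010)₂. Start with G = (7, 44) for the leading 1-bit.
double: tangent at (7, 44): λ = (3·7² + 15)/(2·44) ≡ 21/41. 41⁻¹ ≡ 39 (mod 47), so λ ≡ 21·39 ≡ 20.
  x = λ² - 7 - 7 = 400 - 14 ≡ 10; y = λ·(7 - 10) - 44 ≡ 37. → (10, 37)
double: tangent at (10, 37): λ = (3·10² + 15)/(2·37) ≡ 33/27. 27⁻¹ ≡ 7 (mod 47) since 27·7 = 189 ≡ 1, so λ ≡ 33·7 ≡ 43.
  x = λ² - 10 - 10 = 1849 - 20 ≡ 43; y = λ·(10 - 43) - 37 ≡ 1. → (43, 1)
add G: (43, 1) + (7, 44). λ = (44 - 1)/(7 - 43) ≡ 43/11 mod 47. 11⁻¹ ≡ 30 (mod 47), so λ ≡ 21.
  x = λ² - 43 - 7 = 441 - 50 ≡ 15; y = λ·(43 - 15) - 1 ≡ 23. → (15, 23)
double: tangent at (15, 23): λ = (3·15² + 15)/(2·23) ≡ 32/46. 46⁻¹ ≡ 46 (mod 47), so λ ≡ 32·46 ≡ 15.
  x = λ² - 15 - 15 = 225 - 30 ≡ 7; y = λ·(15 - 7) - 23 ≡ 3. → (7, 3)

(7, 3)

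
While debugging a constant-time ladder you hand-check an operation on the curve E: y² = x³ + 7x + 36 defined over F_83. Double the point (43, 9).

tangent at (43, 9): λ = (3·43² + 7)/(2·9) ≡ 76/18. 18⁻¹ ≡ 60 (mod 83), so λ ≡ 76·60 ≡ 78.
  x = λ² - 43 - 43 = 6084 - 86 ≡ 22; y = λ·(43 - 22) - 9 ≡ 52. → (22, 52)

(22, 52)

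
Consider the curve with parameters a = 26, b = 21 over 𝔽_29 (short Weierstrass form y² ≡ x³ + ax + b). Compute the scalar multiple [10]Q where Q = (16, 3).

(13, 2)

Double-and-add on 10 = (1010)₂. Start with Q = (16, 3) for the leading 1-bit.
double: tangent at (16, 3): λ = (3·16² + 26)/(2·3) ≡ 11/6. 6⁻¹ ≡ 5 (mod 29) since 6·5 = 30 ≡ 1, so λ ≡ 11·5 ≡ 26.
  x = λ² - 16 - 16 = 676 - 32 ≡ 6; y = λ·(16 - 6) - 3 ≡ 25. → (6, 25)
double: tangent at (6, 25): λ = (3·6² + 26)/(2·25) ≡ 18/21. 21⁻¹ ≡ 18 (mod 29) since 21·18 = 378 ≡ 1, so λ ≡ 18·18 ≡ 5.
  x = λ² - 6 - 6 = 25 - 12 ≡ 13; y = λ·(6 - 13) - 25 ≡ 27. → (13, 27)
add Q: (13, 27) + (16, 3). λ = (3 - 27)/(16 - 13) ≡ 5/3 mod 29. 3⁻¹ ≡ 10 (mod 29), so λ ≡ 21.
  x = λ² - 13 - 16 = 441 - 29 ≡ 6; y = λ·(13 - 6) - 27 ≡ 4. → (6, 4)
double: tangent at (6, 4): λ = (3·6² + 26)/(2·4) ≡ 18/8. 8⁻¹ ≡ 11 (mod 29) since 8·11 = 88 ≡ 1, so λ ≡ 18·11 ≡ 24.
  x = λ² - 6 - 6 = 576 - 12 ≡ 13; y = λ·(6 - 13) - 4 ≡ 2. → (13, 2)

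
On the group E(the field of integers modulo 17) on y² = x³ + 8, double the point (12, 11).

tangent at (12, 11): λ = (3·12² + 0)/(2·11) ≡ 7/5. 5⁻¹ ≡ 7 (mod 17), so λ ≡ 7·7 ≡ 15.
  x = λ² - 12 - 12 = 225 - 24 ≡ 14; y = λ·(12 - 14) - 11 ≡ 10. → (14, 10)

(14, 10)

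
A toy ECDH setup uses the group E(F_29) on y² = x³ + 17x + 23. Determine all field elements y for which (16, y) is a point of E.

none

x³ + 17x + 23 = 4391 ≡ 12 (mod 29).
12 is a non-residue mod 29; no y exists.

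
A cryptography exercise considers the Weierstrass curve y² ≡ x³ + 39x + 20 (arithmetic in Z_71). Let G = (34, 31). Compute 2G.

(53, 36)

tangent at (34, 31): λ = (3·34² + 39)/(2·31) ≡ 28/62. 62⁻¹ ≡ 63 (mod 71), so λ ≡ 28·63 ≡ 60.
  x = λ² - 34 - 34 = 3600 - 68 ≡ 53; y = λ·(34 - 53) - 31 ≡ 36. → (53, 36)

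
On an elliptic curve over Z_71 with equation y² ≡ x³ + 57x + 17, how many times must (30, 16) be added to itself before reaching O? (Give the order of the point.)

3

2P: tangent at (30, 16): λ = (3·30² + 57)/(2·16) ≡ 59/32. 32⁻¹ ≡ 20 (mod 71), so λ ≡ 59·20 ≡ 44.
  x = λ² - 30 - 30 = 1936 - 60 ≡ 30; y = λ·(30 - 30) - 16 ≡ 55. → (30, 55)
3P: (30, 55) + (30, 16): same x and y₁ ≡ -y₂, so the sum is O.
3P = O, so the order is 3.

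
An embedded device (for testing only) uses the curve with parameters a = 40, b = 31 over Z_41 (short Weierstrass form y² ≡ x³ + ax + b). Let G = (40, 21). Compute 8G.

Repeated addition: build up to 8G.
2G: tangent at (40, 21): λ = (3·40² + 40)/(2·21) ≡ 2/1. 1⁻¹ ≡ 1 (mod 41), so λ ≡ 2·1 ≡ 2.
  x = λ² - 40 - 40 = 4 - 80 ≡ 6; y = λ·(40 - 6) - 21 ≡ 6. → (6, 6)
3G: (6, 6) + (40, 21). λ = (21 - 6)/(40 - 6) ≡ 15/34 mod 41. 34⁻¹ ≡ 35 (mod 41), so λ ≡ 33.
  x = λ² - 6 - 40 = 1089 - 46 ≡ 18; y = λ·(6 - 18) - 6 ≡ 8. → (18, 8)
4G: (18, 8) + (40, 21). λ = (21 - 8)/(40 - 18) ≡ 13/22 mod 41. 22⁻¹ ≡ 28 (mod 41) since 22·28 = 616 ≡ 1, so λ ≡ 36.
  x = λ² - 18 - 40 = 1296 - 58 ≡ 8; y = λ·(18 - 8) - 8 ≡ 24. → (8, 24)
5G: (8, 24) + (40, 21). λ = (21 - 24)/(40 - 8) ≡ 38/32 mod 41. 32⁻¹ ≡ 9 (mod 41) since 32·9 = 288 ≡ 1, so λ ≡ 14.
  x = λ² - 8 - 40 = 196 - 48 ≡ 25; y = λ·(8 - 25) - 24 ≡ 25. → (25, 25)
6G: (25, 25) + (40, 21). λ = (21 - 25)/(40 - 25) ≡ 37/15 mod 41. 15⁻¹ ≡ 11 (mod 41), so λ ≡ 38.
  x = λ² - 25 - 40 = 1444 - 65 ≡ 26; y = λ·(25 - 26) - 25 ≡ 19. → (26, 19)
7G: (26, 19) + (40, 21). λ = (21 - 19)/(40 - 26) ≡ 2/14 mod 41. 14⁻¹ ≡ 3 (mod 41), so λ ≡ 6.
  x = λ² - 26 - 40 = 36 - 66 ≡ 11; y = λ·(26 - 11) - 19 ≡ 30. → (11, 30)
8G: (11, 30) + (40, 21). λ = (21 - 30)/(40 - 11) ≡ 32/29 mod 41. 29⁻¹ ≡ 17 (mod 41), so λ ≡ 11.
  x = λ² - 11 - 40 = 121 - 51 ≡ 29; y = λ·(11 - 29) - 30 ≡ 18. → (29, 18)

(29, 18)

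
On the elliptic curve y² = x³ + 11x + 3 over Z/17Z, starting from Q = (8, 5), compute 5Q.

(6, 9)

Repeated addition: build up to 5Q.
2Q: tangent at (8, 5): λ = (3·8² + 11)/(2·5) ≡ 16/10. 10⁻¹ ≡ 12 (mod 17), so λ ≡ 16·12 ≡ 5.
  x = λ² - 8 - 8 = 25 - 16 ≡ 9; y = λ·(8 - 9) - 5 ≡ 7. → (9, 7)
3Q: (9, 7) + (8, 5). λ = (5 - 7)/(8 - 9) ≡ 15/16 mod 17. 16⁻¹ ≡ 16 (mod 17), so λ ≡ 2.
  x = λ² - 9 - 8 = 4 - 17 ≡ 4; y = λ·(9 - 4) - 7 ≡ 3. → (4, 3)
4Q: (4, 3) + (8, 5). λ = (5 - 3)/(8 - 4) ≡ 2/4 mod 17. 4⁻¹ ≡ 13 (mod 17), so λ ≡ 9.
  x = λ² - 4 - 8 = 81 - 12 ≡ 1; y = λ·(4 - 1) - 3 ≡ 7. → (1, 7)
5Q: (1, 7) + (8, 5). λ = (5 - 7)/(8 - 1) ≡ 15/7 mod 17. 7⁻¹ ≡ 5 (mod 17), so λ ≡ 7.
  x = λ² - 1 - 8 = 49 - 9 ≡ 6; y = λ·(1 - 6) - 7 ≡ 9. → (6, 9)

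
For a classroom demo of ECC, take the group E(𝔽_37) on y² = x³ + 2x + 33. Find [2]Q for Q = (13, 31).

(0, 25)

tangent at (13, 31): λ = (3·13² + 2)/(2·31) ≡ 28/25. 25⁻¹ ≡ 3 (mod 37), so λ ≡ 28·3 ≡ 10.
  x = λ² - 13 - 13 = 100 - 26 ≡ 0; y = λ·(13 - 0) - 31 ≡ 25. → (0, 25)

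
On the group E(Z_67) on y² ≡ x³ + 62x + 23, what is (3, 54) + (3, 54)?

(30, 41)

tangent at (3, 54): λ = (3·3² + 62)/(2·54) ≡ 22/41. 41⁻¹ ≡ 18 (mod 67), so λ ≡ 22·18 ≡ 61.
  x = λ² - 3 - 3 = 3721 - 6 ≡ 30; y = λ·(3 - 30) - 54 ≡ 41. → (30, 41)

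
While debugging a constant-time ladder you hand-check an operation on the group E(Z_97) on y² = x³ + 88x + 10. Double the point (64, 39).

(75, 91)

tangent at (64, 39): λ = (3·64² + 88)/(2·39) ≡ 57/78. 78⁻¹ ≡ 51 (mod 97), so λ ≡ 57·51 ≡ 94.
  x = λ² - 64 - 64 = 8836 - 128 ≡ 75; y = λ·(64 - 75) - 39 ≡ 91. → (75, 91)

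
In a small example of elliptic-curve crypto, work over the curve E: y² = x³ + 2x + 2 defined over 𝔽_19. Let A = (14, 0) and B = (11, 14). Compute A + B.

(14, 0) + (11, 14). λ = (14 - 0)/(11 - 14) ≡ 14/16 mod 19. 16⁻¹ ≡ 6 (mod 19) since 16·6 = 96 ≡ 1, so λ ≡ 8.
  x = λ² - 14 - 11 = 64 - 25 ≡ 1; y = λ·(14 - 1) - 0 ≡ 9. → (1, 9)

(1, 9)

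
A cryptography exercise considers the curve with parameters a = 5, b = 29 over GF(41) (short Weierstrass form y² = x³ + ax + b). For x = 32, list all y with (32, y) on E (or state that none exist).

none

x³ + 5x + 29 = 32957 ≡ 34 (mod 41).
34 is a non-residue mod 41; no y exists.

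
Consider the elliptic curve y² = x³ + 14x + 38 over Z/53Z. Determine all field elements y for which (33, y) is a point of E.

none

x³ + 14x + 38 = 36437 ≡ 26 (mod 53).
26 is a non-residue mod 53; no y exists.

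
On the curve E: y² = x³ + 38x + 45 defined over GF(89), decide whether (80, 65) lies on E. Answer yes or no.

y² = 65² ≡ 42; x³ + 38x + 45 = 515085 ≡ 42 (mod 89). 42 = 42.

yes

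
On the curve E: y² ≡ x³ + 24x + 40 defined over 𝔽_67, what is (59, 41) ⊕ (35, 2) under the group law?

(6, 20)

(59, 41) + (35, 2). λ = (2 - 41)/(35 - 59) ≡ 28/43 mod 67. 43⁻¹ ≡ 53 (mod 67), so λ ≡ 10.
  x = λ² - 59 - 35 = 100 - 94 ≡ 6; y = λ·(59 - 6) - 41 ≡ 20. → (6, 20)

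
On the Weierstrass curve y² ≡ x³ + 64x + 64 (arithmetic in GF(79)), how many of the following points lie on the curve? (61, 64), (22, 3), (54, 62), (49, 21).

0

(61, 64): 64² ≡ 67, rhs ≡ 32 → off.
(22, 3): 3² ≡ 9, rhs ≡ 33 → off.
(54, 62): 62² ≡ 52, rhs ≡ 61 → off.
(49, 21): 21² ≡ 46, rhs ≡ 58 → off.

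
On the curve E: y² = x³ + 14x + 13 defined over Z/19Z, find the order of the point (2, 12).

12

2P: tangent at (2, 12): λ = (3·2² + 14)/(2·12) ≡ 7/5. 5⁻¹ ≡ 4 (mod 19), so λ ≡ 7·4 ≡ 9.
  x = λ² - 2 - 2 = 81 - 4 ≡ 1; y = λ·(2 - 1) - 12 ≡ 16. → (1, 16)
3P: (1, 16) + (2, 12). λ = (12 - 16)/(2 - 1) ≡ 15/1 mod 19. 1⁻¹ ≡ 1 (mod 19), so λ ≡ 15.
  x = λ² - 1 - 2 = 225 - 3 ≡ 13; y = λ·(1 - 13) - 16 ≡ 13. → (13, 13)
4P: (13, 13) + (2, 12). λ = (12 - 13)/(2 - 13) ≡ 18/8 mod 19. 8⁻¹ ≡ 12 (mod 19), so λ ≡ 7.
  x = λ² - 13 - 2 = 49 - 15 ≡ 15; y = λ·(13 - 15) - 13 ≡ 11. → (15, 11)
5P: (15, 11) + (2, 12). λ = (12 - 11)/(2 - 15) ≡ 1/6 mod 19. 6⁻¹ ≡ 16 (mod 19), so λ ≡ 16.
  x = λ² - 15 - 2 = 256 - 17 ≡ 11; y = λ·(15 - 11) - 11 ≡ 15. → (11, 15)
6P: (11, 15) + (2, 12). λ = (12 - 15)/(2 - 11) ≡ 16/10 mod 19. 10⁻¹ ≡ 2 (mod 19) since 10·2 = 20 ≡ 1, so λ ≡ 13.
  x = λ² - 11 - 2 = 169 - 13 ≡ 4; y = λ·(11 - 4) - 15 ≡ 0. → (4, 0)
7P: (4, 0) + (2, 12). λ = (12 - 0)/(2 - 4) ≡ 12/17 mod 19. 17⁻¹ ≡ 9 (mod 19), so λ ≡ 13.
  x = λ² - 4 - 2 = 169 - 6 ≡ 11; y = λ·(4 - 11) - 0 ≡ 4. → (11, 4)
8P: (11, 4) + (2, 12). λ = (12 - 4)/(2 - 11) ≡ 8/10 mod 19. 10⁻¹ ≡ 2 (mod 19) since 10·2 = 20 ≡ 1, so λ ≡ 16.
  x = λ² - 11 - 2 = 256 - 13 ≡ 15; y = λ·(11 - 15) - 4 ≡ 8. → (15, 8)
9P: (15, 8) + (2, 12). λ = (12 - 8)/(2 - 15) ≡ 4/6 mod 19. 6⁻¹ ≡ 16 (mod 19), so λ ≡ 7.
  x = λ² - 15 - 2 = 49 - 17 ≡ 13; y = λ·(15 - 13) - 8 ≡ 6. → (13, 6)
10P: (13, 6) + (2, 12). λ = (12 - 6)/(2 - 13) ≡ 6/8 mod 19. 8⁻¹ ≡ 12 (mod 19), so λ ≡ 15.
  x = λ² - 13 - 2 = 225 - 15 ≡ 1; y = λ·(13 - 1) - 6 ≡ 3. → (1, 3)
11P: (1, 3) + (2, 12). λ = (12 - 3)/(2 - 1) ≡ 9/1 mod 19. 1⁻¹ ≡ 1 (mod 19), so λ ≡ 9.
  x = λ² - 1 - 2 = 81 - 3 ≡ 2; y = λ·(1 - 2) - 3 ≡ 7. → (2, 7)
12P: (2, 7) + (2, 12): same x and y₁ ≡ -y₂, so the sum is O.
12P = O, so the order is 12.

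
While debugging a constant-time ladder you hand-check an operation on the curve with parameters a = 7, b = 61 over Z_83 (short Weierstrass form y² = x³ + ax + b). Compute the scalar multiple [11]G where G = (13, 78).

(28, 31)

Double-and-add on 11 = (1011)₂. Start with G = (13, 78) for the leading 1-bit.
double: tangent at (13, 78): λ = (3·13² + 7)/(2·78) ≡ 16/73. 73⁻¹ ≡ 58 (mod 83) since 73·58 = 4234 ≡ 1, so λ ≡ 16·58 ≡ 15.
  x = λ² - 13 - 13 = 225 - 26 ≡ 33; y = λ·(13 - 33) - 78 ≡ 37. → (33, 37)
double: tangent at (33, 37): λ = (3·33² + 7)/(2·37) ≡ 37/74. 74⁻¹ ≡ 46 (mod 83) since 74·46 = 3404 ≡ 1, so λ ≡ 37·46 ≡ 42.
  x = λ² - 33 - 33 = 1764 - 66 ≡ 38; y = λ·(33 - 38) - 37 ≡ 2. → (38, 2)
add G: (38, 2) + (13, 78). λ = (78 - 2)/(13 - 38) ≡ 76/58 mod 83. 58⁻¹ ≡ 73 (mod 83), so λ ≡ 70.
  x = λ² - 38 - 13 = 4900 - 51 ≡ 35; y = λ·(38 - 35) - 2 ≡ 42. → (35, 42)
double: tangent at (35, 42): λ = (3·35² + 7)/(2·42) ≡ 30/1. 1⁻¹ ≡ 1 (mod 83) since 1·1 = 1 ≡ 1, so λ ≡ 30·1 ≡ 30.
  x = λ² - 35 - 35 = 900 - 70 ≡ 0; y = λ·(35 - 0) - 42 ≡ 12. → (0, 12)
add G: (0, 12) + (13, 78). λ = (78 - 12)/(13 - 0) ≡ 66/13 mod 83. 13⁻¹ ≡ 32 (mod 83) since 13·32 = 416 ≡ 1, so λ ≡ 37.
  x = λ² - 0 - 13 = 1369 - 13 ≡ 28; y = λ·(0 - 28) - 12 ≡ 31. → (28, 31)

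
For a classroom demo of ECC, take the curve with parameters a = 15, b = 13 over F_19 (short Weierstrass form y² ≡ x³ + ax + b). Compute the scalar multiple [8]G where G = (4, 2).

Repeated addition: build up to 8G.
2G: tangent at (4, 2): λ = (3·4² + 15)/(2·2) ≡ 6/4. 4⁻¹ ≡ 5 (mod 19), so λ ≡ 6·5 ≡ 11.
  x = λ² - 4 - 4 = 121 - 8 ≡ 18; y = λ·(4 - 18) - 2 ≡ 15. → (18, 15)
3G: (18, 15) + (4, 2). λ = (2 - 15)/(4 - 18) ≡ 6/5 mod 19. 5⁻¹ ≡ 4 (mod 19) since 5·4 = 20 ≡ 1, so λ ≡ 5.
  x = λ² - 18 - 4 = 25 - 22 ≡ 3; y = λ·(18 - 3) - 15 ≡ 3. → (3, 3)
4G: (3, 3) + (4, 2). λ = (2 - 3)/(4 - 3) ≡ 18/1 mod 19. 1⁻¹ ≡ 1 (mod 19) since 1·1 = 1 ≡ 1, so λ ≡ 18.
  x = λ² - 3 - 4 = 324 - 7 ≡ 13; y = λ·(3 - 13) - 3 ≡ 7. → (13, 7)
5G: (13, 7) + (4, 2). λ = (2 - 7)/(4 - 13) ≡ 14/10 mod 19. 10⁻¹ ≡ 2 (mod 19) since 10·2 = 20 ≡ 1, so λ ≡ 9.
  x = λ² - 13 - 4 = 81 - 17 ≡ 7; y = λ·(13 - 7) - 7 ≡ 9. → (7, 9)
6G: (7, 9) + (4, 2). λ = (2 - 9)/(4 - 7) ≡ 12/16 mod 19. 16⁻¹ ≡ 6 (mod 19), so λ ≡ 15.
  x = λ² - 7 - 4 = 225 - 11 ≡ 5; y = λ·(7 - 5) - 9 ≡ 2. → (5, 2)
7G: (5, 2) + (4, 2). λ = (2 - 2)/(4 - 5) ≡ 0/18 mod 19. 18⁻¹ ≡ 18 (mod 19), so λ ≡ 0.
  x = λ² - 5 - 4 = 0 - 9 ≡ 10; y = λ·(5 - 10) - 2 ≡ 17. → (10, 17)
8G: (10, 17) + (4, 2). λ = (2 - 17)/(4 - 10) ≡ 4/13 mod 19. 13⁻¹ ≡ 3 (mod 19) since 13·3 = 39 ≡ 1, so λ ≡ 12.
  x = λ² - 10 - 4 = 144 - 14 ≡ 16; y = λ·(10 - 16) - 17 ≡ 6. → (16, 6)

(16, 6)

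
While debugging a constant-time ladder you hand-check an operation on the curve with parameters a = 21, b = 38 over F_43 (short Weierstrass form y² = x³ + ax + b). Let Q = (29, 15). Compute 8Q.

(14, 25)

Double-and-add on 8 = (1000)₂. Start with Q = (29, 15) for the leading 1-bit.
double: tangent at (29, 15): λ = (3·29² + 21)/(2·15) ≡ 7/30. 30⁻¹ ≡ 33 (mod 43), so λ ≡ 7·33 ≡ 16.
  x = λ² - 29 - 29 = 256 - 58 ≡ 26; y = λ·(29 - 26) - 15 ≡ 33. → (26, 33)
double: tangent at (26, 33): λ = (3·26² + 21)/(2·33) ≡ 28/23. 23⁻¹ ≡ 15 (mod 43) since 23·15 = 345 ≡ 1, so λ ≡ 28·15 ≡ 33.
  x = λ² - 26 - 26 = 1089 - 52 ≡ 5; y = λ·(26 - 5) - 33 ≡ 15. → (5, 15)
double: tangent at (5, 15): λ = (3·5² + 21)/(2·15) ≡ 10/30. 30⁻¹ ≡ 33 (mod 43) since 30·33 = 990 ≡ 1, so λ ≡ 10·33 ≡ 29.
  x = λ² - 5 - 5 = 841 - 10 ≡ 14; y = λ·(5 - 14) - 15 ≡ 25. → (14, 25)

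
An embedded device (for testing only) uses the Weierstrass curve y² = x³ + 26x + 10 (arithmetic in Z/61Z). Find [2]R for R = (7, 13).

(6, 57)

tangent at (7, 13): λ = (3·7² + 26)/(2·13) ≡ 51/26. 26⁻¹ ≡ 54 (mod 61), so λ ≡ 51·54 ≡ 9.
  x = λ² - 7 - 7 = 81 - 14 ≡ 6; y = λ·(7 - 6) - 13 ≡ 57. → (6, 57)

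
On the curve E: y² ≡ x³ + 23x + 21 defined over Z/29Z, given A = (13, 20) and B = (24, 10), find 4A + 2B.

First 4A:
Repeated addition: build up to 4A.
2A: tangent at (13, 20): λ = (3·13² + 23)/(2·20) ≡ 8/11. 11⁻¹ ≡ 8 (mod 29), so λ ≡ 8·8 ≡ 6.
  x = λ² - 13 - 13 = 36 - 26 ≡ 10; y = λ·(13 - 10) - 20 ≡ 27. → (10, 27)
3A: (10, 27) + (13, 20). λ = (20 - 27)/(13 - 10) ≡ 22/3 mod 29. 3⁻¹ ≡ 10 (mod 29), so λ ≡ 17.
  x = λ² - 10 - 13 = 289 - 23 ≡ 5; y = λ·(10 - 5) - 27 ≡ 0. → (5, 0)
4A: (5, 0) + (13, 20). λ = (20 - 0)/(13 - 5) ≡ 20/8 mod 29. 8⁻¹ ≡ 11 (mod 29), so λ ≡ 17.
  x = λ² - 5 - 13 = 289 - 18 ≡ 10; y = λ·(5 - 10) - 0 ≡ 2. → (10, 2)
4A = (10, 2).
Next 2B:
Repeated addition: build up to 2B.
2B: tangent at (24, 10): λ = (3·24² + 23)/(2·10) ≡ 11/20. 20⁻¹ ≡ 16 (mod 29), so λ ≡ 11·16 ≡ 2.
  x = λ² - 24 - 24 = 4 - 48 ≡ 14; y = λ·(24 - 14) - 10 ≡ 10. → (14, 10)
2B = (14, 10).
Finally 4A + 2B:
(10, 2) + (14, 10). λ = (10 - 2)/(14 - 10) ≡ 8/4 mod 29. 4⁻¹ ≡ 22 (mod 29), so λ ≡ 2.
  x = λ² - 10 - 14 = 4 - 24 ≡ 9; y = λ·(10 - 9) - 2 ≡ 0. → (9, 0)

(9, 0)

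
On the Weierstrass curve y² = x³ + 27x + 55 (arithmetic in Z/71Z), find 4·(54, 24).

Write P = (54, 24).
Repeated addition: build up to 4P.
2P: tangent at (54, 24): λ = (3·54² + 27)/(2·24) ≡ 42/48. 48⁻¹ ≡ 37 (mod 71) since 48·37 = 1776 ≡ 1, so λ ≡ 42·37 ≡ 63.
  x = λ² - 54 - 54 = 3969 - 108 ≡ 27; y = λ·(54 - 27) - 24 ≡ 44. → (27, 44)
3P: (27, 44) + (54, 24). λ = (24 - 44)/(54 - 27) ≡ 51/27 mod 71. 27⁻¹ ≡ 50 (mod 71), so λ ≡ 65.
  x = λ² - 27 - 54 = 4225 - 81 ≡ 26; y = λ·(27 - 26) - 44 ≡ 21. → (26, 21)
4P: (26, 21) + (54, 24). λ = (24 - 21)/(54 - 26) ≡ 3/28 mod 71. 28⁻¹ ≡ 33 (mod 71), so λ ≡ 28.
  x = λ² - 26 - 54 = 784 - 80 ≡ 65; y = λ·(26 - 65) - 21 ≡ 23. → (65, 23)

(65, 23)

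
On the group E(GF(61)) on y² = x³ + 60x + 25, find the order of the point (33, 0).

2P: (33, 0) + (33, 0): same x and y₁ ≡ -y₂, so the sum is the point at infinity.
2P = the point at infinity, so the order is 2.

2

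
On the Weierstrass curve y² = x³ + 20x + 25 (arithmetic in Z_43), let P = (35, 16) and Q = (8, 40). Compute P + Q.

(13, 17)

(35, 16) + (8, 40). λ = (40 - 16)/(8 - 35) ≡ 24/16 mod 43. 16⁻¹ ≡ 35 (mod 43), so λ ≡ 23.
  x = λ² - 35 - 8 = 529 - 43 ≡ 13; y = λ·(35 - 13) - 16 ≡ 17. → (13, 17)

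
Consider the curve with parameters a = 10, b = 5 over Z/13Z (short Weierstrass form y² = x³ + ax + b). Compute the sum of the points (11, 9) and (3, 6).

(3, 7)

(11, 9) + (3, 6). λ = (6 - 9)/(3 - 11) ≡ 10/5 mod 13. 5⁻¹ ≡ 8 (mod 13), so λ ≡ 2.
  x = λ² - 11 - 3 = 4 - 14 ≡ 3; y = λ·(11 - 3) - 9 ≡ 7. → (3, 7)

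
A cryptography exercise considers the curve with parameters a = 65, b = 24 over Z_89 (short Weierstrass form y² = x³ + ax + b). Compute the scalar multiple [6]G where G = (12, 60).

Repeated addition: build up to 6G.
2G: tangent at (12, 60): λ = (3·12² + 65)/(2·60) ≡ 52/31. 31⁻¹ ≡ 23 (mod 89), so λ ≡ 52·23 ≡ 39.
  x = λ² - 12 - 12 = 1521 - 24 ≡ 73; y = λ·(12 - 73) - 60 ≡ 53. → (73, 53)
3G: (73, 53) + (12, 60). λ = (60 - 53)/(12 - 73) ≡ 7/28 mod 89. 28⁻¹ ≡ 35 (mod 89) since 28·35 = 980 ≡ 1, so λ ≡ 67.
  x = λ² - 73 - 12 = 4489 - 85 ≡ 43; y = λ·(73 - 43) - 53 ≡ 88. → (43, 88)
4G: (43, 88) + (12, 60). λ = (60 - 88)/(12 - 43) ≡ 61/58 mod 89. 58⁻¹ ≡ 66 (mod 89) since 58·66 = 3828 ≡ 1, so λ ≡ 21.
  x = λ² - 43 - 12 = 441 - 55 ≡ 30; y = λ·(43 - 30) - 88 ≡ 7. → (30, 7)
5G: (30, 7) + (12, 60). λ = (60 - 7)/(12 - 30) ≡ 53/71 mod 89. 71⁻¹ ≡ 84 (mod 89) since 71·84 = 5964 ≡ 1, so λ ≡ 2.
  x = λ² - 30 - 12 = 4 - 42 ≡ 51; y = λ·(30 - 51) - 7 ≡ 40. → (51, 40)
6G: (51, 40) + (12, 60). λ = (60 - 40)/(12 - 51) ≡ 20/50 mod 89. 50⁻¹ ≡ 73 (mod 89), so λ ≡ 36.
  x = λ² - 51 - 12 = 1296 - 63 ≡ 76; y = λ·(51 - 76) - 40 ≡ 39. → (76, 39)

(76, 39)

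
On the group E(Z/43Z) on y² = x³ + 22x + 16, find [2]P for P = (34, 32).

tangent at (34, 32): λ = (3·34² + 22)/(2·32) ≡ 7/21. 21⁻¹ ≡ 41 (mod 43), so λ ≡ 7·41 ≡ 29.
  x = λ² - 34 - 34 = 841 - 68 ≡ 42; y = λ·(34 - 42) - 32 ≡ 37. → (42, 37)

(42, 37)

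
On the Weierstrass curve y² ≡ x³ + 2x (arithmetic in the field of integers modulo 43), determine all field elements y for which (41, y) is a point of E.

x³ + 2x + 0 = 69003 ≡ 31 (mod 43).
Square roots of 31 mod 43: 17 and 26 (since 17² = 289 ≡ 31).

17, 26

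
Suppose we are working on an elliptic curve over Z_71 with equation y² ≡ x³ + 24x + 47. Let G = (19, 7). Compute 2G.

(42, 66)

tangent at (19, 7): λ = (3·19² + 24)/(2·7) ≡ 42/14. 14⁻¹ ≡ 66 (mod 71) since 14·66 = 924 ≡ 1, so λ ≡ 42·66 ≡ 3.
  x = λ² - 19 - 19 = 9 - 38 ≡ 42; y = λ·(19 - 42) - 7 ≡ 66. → (42, 66)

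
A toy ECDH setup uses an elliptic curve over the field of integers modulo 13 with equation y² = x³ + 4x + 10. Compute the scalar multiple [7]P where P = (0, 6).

Double-and-add on 7 = (111)₂. Start with P = (0, 6) for the leading 1-bit.
double: tangent at (0, 6): λ = (3·0² + 4)/(2·6) ≡ 4/12. 12⁻¹ ≡ 12 (mod 13), so λ ≡ 4·12 ≡ 9.
  x = λ² - 0 - 0 = 81 - 0 ≡ 3; y = λ·(0 - 3) - 6 ≡ 6. → (3, 6)
add P: (3, 6) + (0, 6). λ = (6 - 6)/(0 - 3) ≡ 0/10 mod 13. 10⁻¹ ≡ 4 (mod 13), so λ ≡ 0.
  x = λ² - 3 - 0 = 0 - 3 ≡ 10; y = λ·(3 - 10) - 6 ≡ 7. → (10, 7)
double: tangent at (10, 7): λ = (3·10² + 4)/(2·7) ≡ 5/1. 1⁻¹ ≡ 1 (mod 13), so λ ≡ 5·1 ≡ 5.
  x = λ² - 10 - 10 = 25 - 20 ≡ 5; y = λ·(10 - 5) - 7 ≡ 5. → (5, 5)
add P: (5, 5) + (0, 6). λ = (6 - 5)/(0 - 5) ≡ 1/8 mod 13. 8⁻¹ ≡ 5 (mod 13) since 8·5 = 40 ≡ 1, so λ ≡ 5.
  x = λ² - 5 - 0 = 25 - 5 ≡ 7; y = λ·(5 - 7) - 5 ≡ 11. → (7, 11)

(7, 11)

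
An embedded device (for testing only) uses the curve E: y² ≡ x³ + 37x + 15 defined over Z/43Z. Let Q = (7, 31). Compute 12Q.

Double-and-add on 12 = (1100)₂. Start with Q = (7, 31) for the leading 1-bit.
double: tangent at (7, 31): λ = (3·7² + 37)/(2·31) ≡ 12/19. 19⁻¹ ≡ 34 (mod 43) since 19·34 = 646 ≡ 1, so λ ≡ 12·34 ≡ 21.
  x = λ² - 7 - 7 = 441 - 14 ≡ 40; y = λ·(7 - 40) - 31 ≡ 7. → (40, 7)
add Q: (40, 7) + (7, 31). λ = (31 - 7)/(7 - 40) ≡ 24/10 mod 43. 10⁻¹ ≡ 13 (mod 43), so λ ≡ 11.
  x = λ² - 40 - 7 = 121 - 47 ≡ 31; y = λ·(40 - 31) - 7 ≡ 6. → (31, 6)
double: tangent at (31, 6): λ = (3·31² + 37)/(2·6) ≡ 39/12. 12⁻¹ ≡ 18 (mod 43), so λ ≡ 39·18 ≡ 14.
  x = λ² - 31 - 31 = 196 - 62 ≡ 5; y = λ·(31 - 5) - 6 ≡ 14. → (5, 14)
double: tangent at (5, 14): λ = (3·5² + 37)/(2·14) ≡ 26/28. 28⁻¹ ≡ 20 (mod 43), so λ ≡ 26·20 ≡ 4.
  x = λ² - 5 - 5 = 16 - 10 ≡ 6; y = λ·(5 - 6) - 14 ≡ 25. → (6, 25)

(6, 25)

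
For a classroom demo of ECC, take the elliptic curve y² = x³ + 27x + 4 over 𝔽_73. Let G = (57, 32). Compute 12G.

(21, 14)

Repeated addition: build up to 12G.
2G: tangent at (57, 32): λ = (3·57² + 27)/(2·32) ≡ 65/64. 64⁻¹ ≡ 8 (mod 73), so λ ≡ 65·8 ≡ 9.
  x = λ² - 57 - 57 = 81 - 114 ≡ 40; y = λ·(57 - 40) - 32 ≡ 48. → (40, 48)
3G: (40, 48) + (57, 32). λ = (32 - 48)/(57 - 40) ≡ 57/17 mod 73. 17⁻¹ ≡ 43 (mod 73) since 17·43 = 731 ≡ 1, so λ ≡ 42.
  x = λ² - 40 - 57 = 1764 - 97 ≡ 61; y = λ·(40 - 61) - 48 ≡ 19. → (61, 19)
4G: (61, 19) + (57, 32). λ = (32 - 19)/(57 - 61) ≡ 13/69 mod 73. 69⁻¹ ≡ 18 (mod 73), so λ ≡ 15.
  x = λ² - 61 - 57 = 225 - 118 ≡ 34; y = λ·(61 - 34) - 19 ≡ 21. → (34, 21)
5G: (34, 21) + (57, 32). λ = (32 - 21)/(57 - 34) ≡ 11/23 mod 73. 23⁻¹ ≡ 54 (mod 73), so λ ≡ 10.
  x = λ² - 34 - 57 = 100 - 91 ≡ 9; y = λ·(34 - 9) - 21 ≡ 10. → (9, 10)
6G: (9, 10) + (57, 32). λ = (32 - 10)/(57 - 9) ≡ 22/48 mod 73. 48⁻¹ ≡ 35 (mod 73), so λ ≡ 40.
  x = λ² - 9 - 57 = 1600 - 66 ≡ 1; y = λ·(9 - 1) - 10 ≡ 18. → (1, 18)
7G: (1, 18) + (57, 32). λ = (32 - 18)/(57 - 1) ≡ 14/56 mod 73. 56⁻¹ ≡ 30 (mod 73), so λ ≡ 55.
  x = λ² - 1 - 57 = 3025 - 58 ≡ 47; y = λ·(1 - 47) - 18 ≡ 7. → (47, 7)
8G: (47, 7) + (57, 32). λ = (32 - 7)/(57 - 47) ≡ 25/10 mod 73. 10⁻¹ ≡ 22 (mod 73), so λ ≡ 39.
  x = λ² - 47 - 57 = 1521 - 104 ≡ 30; y = λ·(47 - 30) - 7 ≡ 72. → (30, 72)
9G: (30, 72) + (57, 32). λ = (32 - 72)/(57 - 30) ≡ 33/27 mod 73. 27⁻¹ ≡ 46 (mod 73), so λ ≡ 58.
  x = λ² - 30 - 57 = 3364 - 87 ≡ 65; y = λ·(30 - 65) - 72 ≡ 15. → (65, 15)
10G: (65, 15) + (57, 32). λ = (32 - 15)/(57 - 65) ≡ 17/65 mod 73. 65⁻¹ ≡ 9 (mod 73), so λ ≡ 7.
  x = λ² - 65 - 57 = 49 - 122 ≡ 0; y = λ·(65 - 0) - 15 ≡ 2. → (0, 2)
11G: (0, 2) + (57, 32). λ = (32 - 2)/(57 - 0) ≡ 30/57 mod 73. 57⁻¹ ≡ 41 (mod 73), so λ ≡ 62.
  x = λ² - 0 - 57 = 3844 - 57 ≡ 64; y = λ·(0 - 64) - 2 ≡ 45. → (64, 45)
12G: (64, 45) + (57, 32). λ = (32 - 45)/(57 - 64) ≡ 60/66 mod 73. 66⁻¹ ≡ 52 (mod 73) since 66·52 = 3432 ≡ 1, so λ ≡ 54.
  x = λ² - 64 - 57 = 2916 - 121 ≡ 21; y = λ·(64 - 21) - 45 ≡ 14. → (21, 14)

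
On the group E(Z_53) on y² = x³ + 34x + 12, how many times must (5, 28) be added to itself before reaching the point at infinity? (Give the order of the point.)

2P: tangent at (5, 28): λ = (3·5² + 34)/(2·28) ≡ 3/3. 3⁻¹ ≡ 18 (mod 53), so λ ≡ 3·18 ≡ 1.
  x = λ² - 5 - 5 = 1 - 10 ≡ 44; y = λ·(5 - 44) - 28 ≡ 39. → (44, 39)
3P: (44, 39) + (5, 28). λ = (28 - 39)/(5 - 44) ≡ 42/14 mod 53. 14⁻¹ ≡ 19 (mod 53), so λ ≡ 3.
  x = λ² - 44 - 5 = 9 - 49 ≡ 13; y = λ·(44 - 13) - 39 ≡ 1. → (13, 1)
4P: (13, 1) + (5, 28). λ = (28 - 1)/(5 - 13) ≡ 27/45 mod 53. 45⁻¹ ≡ 33 (mod 53), so λ ≡ 43.
  x = λ² - 13 - 5 = 1849 - 18 ≡ 29; y = λ·(13 - 29) - 1 ≡ 0. → (29, 0)
5P: (29, 0) + (5, 28). λ = (28 - 0)/(5 - 29) ≡ 28/29 mod 53. 29⁻¹ ≡ 11 (mod 53) since 29·11 = 319 ≡ 1, so λ ≡ 43.
  x = λ² - 29 - 5 = 1849 - 34 ≡ 13; y = λ·(29 - 13) - 0 ≡ 52. → (13, 52)
6P: (13, 52) + (5, 28). λ = (28 - 52)/(5 - 13) ≡ 29/45 mod 53. 45⁻¹ ≡ 33 (mod 53) since 45·33 = 1485 ≡ 1, so λ ≡ 3.
  x = λ² - 13 - 5 = 9 - 18 ≡ 44; y = λ·(13 - 44) - 52 ≡ 14. → (44, 14)
7P: (44, 14) + (5, 28). λ = (28 - 14)/(5 - 44) ≡ 14/14 mod 53. 14⁻¹ ≡ 19 (mod 53), so λ ≡ 1.
  x = λ² - 44 - 5 = 1 - 49 ≡ 5; y = λ·(44 - 5) - 14 ≡ 25. → (5, 25)
8P: (5, 25) + (5, 28): same x and y₁ ≡ -y₂, so the sum is the point at infinity.
8P = the point at infinity, so the order is 8.

8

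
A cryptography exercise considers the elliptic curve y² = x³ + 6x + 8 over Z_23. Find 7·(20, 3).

(11, 18)

Write G = (20, 3).
Double-and-add on 7 = (111)₂. Start with G = (20, 3) for the leading 1-bit.
double: tangent at (20, 3): λ = (3·20² + 6)/(2·3) ≡ 10/6. 6⁻¹ ≡ 4 (mod 23), so λ ≡ 10·4 ≡ 17.
  x = λ² - 20 - 20 = 289 - 40 ≡ 19; y = λ·(20 - 19) - 3 ≡ 14. → (19, 14)
add G: (19, 14) + (20, 3). λ = (3 - 14)/(20 - 19) ≡ 12/1 mod 23. 1⁻¹ ≡ 1 (mod 23) since 1·1 = 1 ≡ 1, so λ ≡ 12.
  x = λ² - 19 - 20 = 144 - 39 ≡ 13; y = λ·(19 - 13) - 14 ≡ 12. → (13, 12)
double: tangent at (13, 12): λ = (3·13² + 6)/(2·12) ≡ 7/1. 1⁻¹ ≡ 1 (mod 23), so λ ≡ 7·1 ≡ 7.
  x = λ² - 13 - 13 = 49 - 26 ≡ 0; y = λ·(13 - 0) - 12 ≡ 10. → (0, 10)
add G: (0, 10) + (20, 3). λ = (3 - 10)/(20 - 0) ≡ 16/20 mod 23. 20⁻¹ ≡ 15 (mod 23), so λ ≡ 10.
  x = λ² - 0 - 20 = 100 - 20 ≡ 11; y = λ·(0 - 11) - 10 ≡ 18. → (11, 18)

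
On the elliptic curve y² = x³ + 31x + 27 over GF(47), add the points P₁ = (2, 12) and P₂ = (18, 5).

(45, 45)

(2, 12) + (18, 5). λ = (5 - 12)/(18 - 2) ≡ 40/16 mod 47. 16⁻¹ ≡ 3 (mod 47) since 16·3 = 48 ≡ 1, so λ ≡ 26.
  x = λ² - 2 - 18 = 676 - 20 ≡ 45; y = λ·(2 - 45) - 12 ≡ 45. → (45, 45)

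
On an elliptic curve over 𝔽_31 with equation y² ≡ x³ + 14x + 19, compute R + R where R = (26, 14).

(29, 13)

tangent at (26, 14): λ = (3·26² + 14)/(2·14) ≡ 27/28. 28⁻¹ ≡ 10 (mod 31), so λ ≡ 27·10 ≡ 22.
  x = λ² - 26 - 26 = 484 - 52 ≡ 29; y = λ·(26 - 29) - 14 ≡ 13. → (29, 13)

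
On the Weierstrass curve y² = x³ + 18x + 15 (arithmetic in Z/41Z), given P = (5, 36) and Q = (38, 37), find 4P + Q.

First 4P:
Double-and-add on 4 = (100)₂. Start with P = (5, 36) for the leading 1-bit.
double: tangent at (5, 36): λ = (3·5² + 18)/(2·36) ≡ 11/31. 31⁻¹ ≡ 4 (mod 41) since 31·4 = 124 ≡ 1, so λ ≡ 11·4 ≡ 3.
  x = λ² - 5 - 5 = 9 - 10 ≡ 40; y = λ·(5 - 40) - 36 ≡ 23. → (40, 23)
double: tangent at (40, 23): λ = (3·40² + 18)/(2·23) ≡ 21/5. 5⁻¹ ≡ 33 (mod 41) since 5·33 = 165 ≡ 1, so λ ≡ 21·33 ≡ 37.
  x = λ² - 40 - 40 = 1369 - 80 ≡ 18; y = λ·(40 - 18) - 23 ≡ 12. → (18, 12)
4P = (18, 12).
Finally 4P + Q:
(18, 12) + (38, 37). λ = (37 - 12)/(38 - 18) ≡ 25/20 mod 41. 20⁻¹ ≡ 39 (mod 41) since 20·39 = 780 ≡ 1, so λ ≡ 32.
  x = λ² - 18 - 38 = 1024 - 56 ≡ 25; y = λ·(18 - 25) - 12 ≡ 10. → (25, 10)

(25, 10)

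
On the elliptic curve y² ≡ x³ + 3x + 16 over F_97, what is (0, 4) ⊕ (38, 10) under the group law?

(91, 48)

(0, 4) + (38, 10). λ = (10 - 4)/(38 - 0) ≡ 6/38 mod 97. 38⁻¹ ≡ 23 (mod 97) since 38·23 = 874 ≡ 1, so λ ≡ 41.
  x = λ² - 0 - 38 = 1681 - 38 ≡ 91; y = λ·(0 - 91) - 4 ≡ 48. → (91, 48)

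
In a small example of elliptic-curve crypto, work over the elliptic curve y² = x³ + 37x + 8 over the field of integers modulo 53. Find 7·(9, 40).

(1, 29)

Write G = (9, 40).
Double-and-add on 7 = (111)₂. Start with G = (9, 40) for the leading 1-bit.
double: tangent at (9, 40): λ = (3·9² + 37)/(2·40) ≡ 15/27. 27⁻¹ ≡ 2 (mod 53), so λ ≡ 15·2 ≡ 30.
  x = λ² - 9 - 9 = 900 - 18 ≡ 34; y = λ·(9 - 34) - 40 ≡ 5. → (34, 5)
add G: (34, 5) + (9, 40). λ = (40 - 5)/(9 - 34) ≡ 35/28 mod 53. 28⁻¹ ≡ 36 (mod 53), so λ ≡ 41.
  x = λ² - 34 - 9 = 1681 - 43 ≡ 48; y = λ·(34 - 48) - 5 ≡ 4. → (48, 4)
double: tangent at (48, 4): λ = (3·48² + 37)/(2·4) ≡ 6/8. 8⁻¹ ≡ 20 (mod 53) since 8·20 = 160 ≡ 1, so λ ≡ 6·20 ≡ 14.
  x = λ² - 48 - 48 = 196 - 96 ≡ 47; y = λ·(48 - 47) - 4 ≡ 10. → (47, 10)
add G: (47, 10) + (9, 40). λ = (40 - 10)/(9 - 47) ≡ 30/15 mod 53. 15⁻¹ ≡ 46 (mod 53), so λ ≡ 2.
  x = λ² - 47 - 9 = 4 - 56 ≡ 1; y = λ·(47 - 1) - 10 ≡ 29. → (1, 29)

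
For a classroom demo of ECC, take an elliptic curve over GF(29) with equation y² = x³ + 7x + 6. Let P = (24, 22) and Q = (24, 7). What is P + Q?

The two points share x = 24 and their y-coordinates satisfy 22 + 7 ≡ 0 (mod 29), so they are inverses. Their sum is 𝒪.

O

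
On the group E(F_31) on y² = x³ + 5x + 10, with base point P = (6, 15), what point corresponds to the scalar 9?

Double-and-add on 9 = (1001)₂. Start with P = (6, 15) for the leading 1-bit.
double: tangent at (6, 15): λ = (3·6² + 5)/(2·15) ≡ 20/30. 30⁻¹ ≡ 30 (mod 31) since 30·30 = 900 ≡ 1, so λ ≡ 20·30 ≡ 11.
  x = λ² - 6 - 6 = 121 - 12 ≡ 16; y = λ·(6 - 16) - 15 ≡ 30. → (16, 30)
double: tangent at (16, 30): λ = (3·16² + 5)/(2·30) ≡ 29/29. 29⁻¹ ≡ 15 (mod 31), so λ ≡ 29·15 ≡ 1.
  x = λ² - 16 - 16 = 1 - 32 ≡ 0; y = λ·(16 - 0) - 30 ≡ 17. → (0, 17)
double: tangent at (0, 17): λ = (3·0² + 5)/(2·17) ≡ 5/3. 3⁻¹ ≡ 21 (mod 31), so λ ≡ 5·21 ≡ 12.
  x = λ² - 0 - 0 = 144 - 0 ≡ 20; y = λ·(0 - 20) - 17 ≡ 22. → (20, 22)
add P: (20, 22) + (6, 15). λ = (15 - 22)/(6 - 20) ≡ 24/17 mod 31. 17⁻¹ ≡ 11 (mod 31), so λ ≡ 16.
  x = λ² - 20 - 6 = 256 - 26 ≡ 13; y = λ·(20 - 13) - 22 ≡ 28. → (13, 28)

(13, 28)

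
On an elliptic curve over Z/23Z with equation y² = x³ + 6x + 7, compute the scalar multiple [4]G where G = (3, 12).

(22, 0)

Repeated addition: build up to 4G.
2G: tangent at (3, 12): λ = (3·3² + 6)/(2·12) ≡ 10/1. 1⁻¹ ≡ 1 (mod 23), so λ ≡ 10·1 ≡ 10.
  x = λ² - 3 - 3 = 100 - 6 ≡ 2; y = λ·(3 - 2) - 12 ≡ 21. → (2, 21)
3G: (2, 21) + (3, 12). λ = (12 - 21)/(3 - 2) ≡ 14/1 mod 23. 1⁻¹ ≡ 1 (mod 23), so λ ≡ 14.
  x = λ² - 2 - 3 = 196 - 5 ≡ 7; y = λ·(2 - 7) - 21 ≡ 1. → (7, 1)
4G: (7, 1) + (3, 12). λ = (12 - 1)/(3 - 7) ≡ 11/19 mod 23. 19⁻¹ ≡ 17 (mod 23) since 19·17 = 323 ≡ 1, so λ ≡ 3.
  x = λ² - 7 - 3 = 9 - 10 ≡ 22; y = λ·(7 - 22) - 1 ≡ 0. → (22, 0)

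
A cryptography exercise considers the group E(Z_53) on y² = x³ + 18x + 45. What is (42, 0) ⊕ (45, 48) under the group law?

(42, 0) + (45, 48). λ = (48 - 0)/(45 - 42) ≡ 48/3 mod 53. 3⁻¹ ≡ 18 (mod 53), so λ ≡ 16.
  x = λ² - 42 - 45 = 256 - 87 ≡ 10; y = λ·(42 - 10) - 0 ≡ 35. → (10, 35)

(10, 35)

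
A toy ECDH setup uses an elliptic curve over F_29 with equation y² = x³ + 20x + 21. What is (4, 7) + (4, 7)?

(15, 10)

tangent at (4, 7): λ = (3·4² + 20)/(2·7) ≡ 10/14. 14⁻¹ ≡ 27 (mod 29), so λ ≡ 10·27 ≡ 9.
  x = λ² - 4 - 4 = 81 - 8 ≡ 15; y = λ·(4 - 15) - 7 ≡ 10. → (15, 10)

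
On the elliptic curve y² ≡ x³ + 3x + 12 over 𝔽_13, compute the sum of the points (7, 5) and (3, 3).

(7, 5) + (3, 3). λ = (3 - 5)/(3 - 7) ≡ 11/9 mod 13. 9⁻¹ ≡ 3 (mod 13), so λ ≡ 7.
  x = λ² - 7 - 3 = 49 - 10 ≡ 0; y = λ·(7 - 0) - 5 ≡ 5. → (0, 5)

(0, 5)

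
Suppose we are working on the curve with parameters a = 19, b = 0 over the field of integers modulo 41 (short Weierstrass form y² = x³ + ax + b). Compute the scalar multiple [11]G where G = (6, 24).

Repeated addition: build up to 11G.
2G: tangent at (6, 24): λ = (3·6² + 19)/(2·24) ≡ 4/7. 7⁻¹ ≡ 6 (mod 41), so λ ≡ 4·6 ≡ 24.
  x = λ² - 6 - 6 = 576 - 12 ≡ 31; y = λ·(6 - 31) - 24 ≡ 32. → (31, 32)
3G: (31, 32) + (6, 24). λ = (24 - 32)/(6 - 31) ≡ 33/16 mod 41. 16⁻¹ ≡ 18 (mod 41), so λ ≡ 20.
  x = λ² - 31 - 6 = 400 - 37 ≡ 35; y = λ·(31 - 35) - 32 ≡ 11. → (35, 11)
4G: (35, 11) + (6, 24). λ = (24 - 11)/(6 - 35) ≡ 13/12 mod 41. 12⁻¹ ≡ 24 (mod 41) since 12·24 = 288 ≡ 1, so λ ≡ 25.
  x = λ² - 35 - 6 = 625 - 41 ≡ 10; y = λ·(35 - 10) - 11 ≡ 40. → (10, 40)
5G: (10, 40) + (6, 24). λ = (24 - 40)/(6 - 10) ≡ 25/37 mod 41. 37⁻¹ ≡ 10 (mod 41), so λ ≡ 4.
  x = λ² - 10 - 6 = 16 - 16 ≡ 0; y = λ·(10 - 0) - 40 ≡ 0. → (0, 0)
6G: (0, 0) + (6, 24). λ = (24 - 0)/(6 - 0) ≡ 24/6 mod 41. 6⁻¹ ≡ 7 (mod 41), so λ ≡ 4.
  x = λ² - 0 - 6 = 16 - 6 ≡ 10; y = λ·(0 - 10) - 0 ≡ 1. → (10, 1)
7G: (10, 1) + (6, 24). λ = (24 - 1)/(6 - 10) ≡ 23/37 mod 41. 37⁻¹ ≡ 10 (mod 41), so λ ≡ 25.
  x = λ² - 10 - 6 = 625 - 16 ≡ 35; y = λ·(10 - 35) - 1 ≡ 30. → (35, 30)
8G: (35, 30) + (6, 24). λ = (24 - 30)/(6 - 35) ≡ 35/12 mod 41. 12⁻¹ ≡ 24 (mod 41) since 12·24 = 288 ≡ 1, so λ ≡ 20.
  x = λ² - 35 - 6 = 400 - 41 ≡ 31; y = λ·(35 - 31) - 30 ≡ 9. → (31, 9)
9G: (31, 9) + (6, 24). λ = (24 - 9)/(6 - 31) ≡ 15/16 mod 41. 16⁻¹ ≡ 18 (mod 41), so λ ≡ 24.
  x = λ² - 31 - 6 = 576 - 37 ≡ 6; y = λ·(31 - 6) - 9 ≡ 17. → (6, 17)
10G: (6, 17) + (6, 24): same x and y₁ ≡ -y₂, so the sum is ∞.
11G: ∞ + (6, 24) = (6, 24) (identity).

(6, 24)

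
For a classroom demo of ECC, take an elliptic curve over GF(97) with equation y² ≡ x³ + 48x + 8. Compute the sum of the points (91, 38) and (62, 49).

(16, 64)

(91, 38) + (62, 49). λ = (49 - 38)/(62 - 91) ≡ 11/68 mod 97. 68⁻¹ ≡ 10 (mod 97), so λ ≡ 13.
  x = λ² - 91 - 62 = 169 - 153 ≡ 16; y = λ·(91 - 16) - 38 ≡ 64. → (16, 64)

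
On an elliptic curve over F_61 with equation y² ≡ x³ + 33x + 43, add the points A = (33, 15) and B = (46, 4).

(33, 15) + (46, 4). λ = (4 - 15)/(46 - 33) ≡ 50/13 mod 61. 13⁻¹ ≡ 47 (mod 61) since 13·47 = 611 ≡ 1, so λ ≡ 32.
  x = λ² - 33 - 46 = 1024 - 79 ≡ 30; y = λ·(33 - 30) - 15 ≡ 20. → (30, 20)

(30, 20)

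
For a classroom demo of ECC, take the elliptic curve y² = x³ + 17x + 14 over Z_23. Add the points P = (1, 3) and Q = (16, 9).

(8, 8)

(1, 3) + (16, 9). λ = (9 - 3)/(16 - 1) ≡ 6/15 mod 23. 15⁻¹ ≡ 20 (mod 23) since 15·20 = 300 ≡ 1, so λ ≡ 5.
  x = λ² - 1 - 16 = 25 - 17 ≡ 8; y = λ·(1 - 8) - 3 ≡ 8. → (8, 8)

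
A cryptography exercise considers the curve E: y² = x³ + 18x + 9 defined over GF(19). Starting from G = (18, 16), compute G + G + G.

(1, 3)

Repeated addition: build up to 3G.
2G: tangent at (18, 16): λ = (3·18² + 18)/(2·16) ≡ 2/13. 13⁻¹ ≡ 3 (mod 19), so λ ≡ 2·3 ≡ 6.
  x = λ² - 18 - 18 = 36 - 36 ≡ 0; y = λ·(18 - 0) - 16 ≡ 16. → (0, 16)
3G: (0, 16) + (18, 16). λ = (16 - 16)/(18 - 0) ≡ 0/18 mod 19. 18⁻¹ ≡ 18 (mod 19), so λ ≡ 0.
  x = λ² - 0 - 18 = 0 - 18 ≡ 1; y = λ·(0 - 1) - 16 ≡ 3. → (1, 3)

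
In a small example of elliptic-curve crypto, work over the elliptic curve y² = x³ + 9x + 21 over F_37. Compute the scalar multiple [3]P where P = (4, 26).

(31, 11)

Repeated addition: build up to 3P.
2P: tangent at (4, 26): λ = (3·4² + 9)/(2·26) ≡ 20/15. 15⁻¹ ≡ 5 (mod 37), so λ ≡ 20·5 ≡ 26.
  x = λ² - 4 - 4 = 676 - 8 ≡ 2; y = λ·(4 - 2) - 26 ≡ 26. → (2, 26)
3P: (2, 26) + (4, 26). λ = (26 - 26)/(4 - 2) ≡ 0/2 mod 37. 2⁻¹ ≡ 19 (mod 37), so λ ≡ 0.
  x = λ² - 2 - 4 = 0 - 6 ≡ 31; y = λ·(2 - 31) - 26 ≡ 11. → (31, 11)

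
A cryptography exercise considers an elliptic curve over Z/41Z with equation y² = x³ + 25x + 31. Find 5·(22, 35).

(25, 39)

Write P = (22, 35).
Repeated addition: build up to 5P.
2P: tangent at (22, 35): λ = (3·22² + 25)/(2·35) ≡ 1/29. 29⁻¹ ≡ 17 (mod 41) since 29·17 = 493 ≡ 1, so λ ≡ 1·17 ≡ 17.
  x = λ² - 22 - 22 = 289 - 44 ≡ 40; y = λ·(22 - 40) - 35 ≡ 28. → (40, 28)
3P: (40, 28) + (22, 35). λ = (35 - 28)/(22 - 40) ≡ 7/23 mod 41. 23⁻¹ ≡ 25 (mod 41), so λ ≡ 11.
  x = λ² - 40 - 22 = 121 - 62 ≡ 18; y = λ·(40 - 18) - 28 ≡ 9. → (18, 9)
4P: (18, 9) + (22, 35). λ = (35 - 9)/(22 - 18) ≡ 26/4 mod 41. 4⁻¹ ≡ 31 (mod 41), so λ ≡ 27.
  x = λ² - 18 - 22 = 729 - 40 ≡ 33; y = λ·(18 - 33) - 9 ≡ 37. → (33, 37)
5P: (33, 37) + (22, 35). λ = (35 - 37)/(22 - 33) ≡ 39/30 mod 41. 30⁻¹ ≡ 26 (mod 41), so λ ≡ 30.
  x = λ² - 33 - 22 = 900 - 55 ≡ 25; y = λ·(33 - 25) - 37 ≡ 39. → (25, 39)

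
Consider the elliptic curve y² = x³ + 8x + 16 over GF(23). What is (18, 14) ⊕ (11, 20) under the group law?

(6, 2)

(18, 14) + (11, 20). λ = (20 - 14)/(11 - 18) ≡ 6/16 mod 23. 16⁻¹ ≡ 13 (mod 23), so λ ≡ 9.
  x = λ² - 18 - 11 = 81 - 29 ≡ 6; y = λ·(18 - 6) - 14 ≡ 2. → (6, 2)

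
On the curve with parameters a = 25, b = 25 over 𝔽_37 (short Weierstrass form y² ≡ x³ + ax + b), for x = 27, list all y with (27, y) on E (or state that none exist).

12, 25

x³ + 25x + 25 = 20383 ≡ 33 (mod 37).
Square roots of 33 mod 37: 12 and 25 (since 12² = 144 ≡ 33).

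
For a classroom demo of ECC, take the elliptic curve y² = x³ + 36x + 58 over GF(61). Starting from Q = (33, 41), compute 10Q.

(0, 27)

Repeated addition: build up to 10Q.
2Q: tangent at (33, 41): λ = (3·33² + 36)/(2·41) ≡ 9/21. 21⁻¹ ≡ 32 (mod 61) since 21·32 = 672 ≡ 1, so λ ≡ 9·32 ≡ 44.
  x = λ² - 33 - 33 = 1936 - 66 ≡ 40; y = λ·(33 - 40) - 41 ≡ 17. → (40, 17)
3Q: (40, 17) + (33, 41). λ = (41 - 17)/(33 - 40) ≡ 24/54 mod 61. 54⁻¹ ≡ 26 (mod 61), so λ ≡ 14.
  x = λ² - 40 - 33 = 196 - 73 ≡ 1; y = λ·(40 - 1) - 17 ≡ 41. → (1, 41)
4Q: (1, 41) + (33, 41). λ = (41 - 41)/(33 - 1) ≡ 0/32 mod 61. 32⁻¹ ≡ 21 (mod 61), so λ ≡ 0.
  x = λ² - 1 - 33 = 0 - 34 ≡ 27; y = λ·(1 - 27) - 41 ≡ 20. → (27, 20)
5Q: (27, 20) + (33, 41). λ = (41 - 20)/(33 - 27) ≡ 21/6 mod 61. 6⁻¹ ≡ 51 (mod 61), so λ ≡ 34.
  x = λ² - 27 - 33 = 1156 - 60 ≡ 59; y = λ·(27 - 59) - 20 ≡ 51. → (59, 51)
6Q: (59, 51) + (33, 41). λ = (41 - 51)/(33 - 59) ≡ 51/35 mod 61. 35⁻¹ ≡ 7 (mod 61) since 35·7 = 245 ≡ 1, so λ ≡ 52.
  x = λ² - 59 - 33 = 2704 - 92 ≡ 50; y = λ·(59 - 50) - 51 ≡ 51. → (50, 51)
7Q: (50, 51) + (33, 41). λ = (41 - 51)/(33 - 50) ≡ 51/44 mod 61. 44⁻¹ ≡ 43 (mod 61), so λ ≡ 58.
  x = λ² - 50 - 33 = 3364 - 83 ≡ 48; y = λ·(50 - 48) - 51 ≡ 4. → (48, 4)
8Q: (48, 4) + (33, 41). λ = (41 - 4)/(33 - 48) ≡ 37/46 mod 61. 46⁻¹ ≡ 4 (mod 61), so λ ≡ 26.
  x = λ² - 48 - 33 = 676 - 81 ≡ 46; y = λ·(48 - 46) - 4 ≡ 48. → (46, 48)
9Q: (46, 48) + (33, 41). λ = (41 - 48)/(33 - 46) ≡ 54/48 mod 61. 48⁻¹ ≡ 14 (mod 61), so λ ≡ 24.
  x = λ² - 46 - 33 = 576 - 79 ≡ 9; y = λ·(46 - 9) - 48 ≡ 47. → (9, 47)
10Q: (9, 47) + (33, 41). λ = (41 - 47)/(33 - 9) ≡ 55/24 mod 61. 24⁻¹ ≡ 28 (mod 61) since 24·28 = 672 ≡ 1, so λ ≡ 15.
  x = λ² - 9 - 33 = 225 - 42 ≡ 0; y = λ·(9 - 0) - 47 ≡ 27. → (0, 27)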